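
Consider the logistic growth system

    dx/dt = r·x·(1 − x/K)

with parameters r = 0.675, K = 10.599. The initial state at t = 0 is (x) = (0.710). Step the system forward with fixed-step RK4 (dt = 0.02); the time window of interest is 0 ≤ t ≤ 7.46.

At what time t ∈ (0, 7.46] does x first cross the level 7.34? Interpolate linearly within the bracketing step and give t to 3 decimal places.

t=0.000: state=(0.710)
step 1 (dt=0.02): k1=(0.447), k2=(0.450), k3=(0.450), k4=(0.452); state += dt/6·(k1+2k2+2k3+k4)
t=0.020: state=(0.719)
t=0.040: state=(0.728)
t=0.060: state=(0.737)
continuing one RK4 step at a time; state shown every 25 steps (Δt=0.5):
t=0.500: state=(0.969)
t=1.000: state=(1.310)
t=1.500: state=(1.749)
t=2.000: state=(2.299)
t=2.500: state=(2.964)
t=3.000: state=(3.734)
t=3.500: state=(4.585)
t=4.000: state=(5.475)
t=4.500: state=(6.355)
t=5.000: state=(7.178)
t=5.100: state=(7.332)
next step: t=5.120: state=(7.363) — x has crossed 7.34
linear interpolation between t=5.100 (7.33248) and t=5.120 (7.36290) → t≈5.105

t = 5.105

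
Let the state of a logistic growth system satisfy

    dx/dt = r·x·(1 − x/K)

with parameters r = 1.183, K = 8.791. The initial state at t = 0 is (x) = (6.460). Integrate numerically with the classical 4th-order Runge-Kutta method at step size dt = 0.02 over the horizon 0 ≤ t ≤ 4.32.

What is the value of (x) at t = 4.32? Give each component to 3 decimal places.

t=0.000: state=(6.460)
step 1 (dt=0.02): k1=(2.026), k2=(2.015), k3=(2.015), k4=(2.004); state += dt/6·(k1+2k2+2k3+k4)
t=0.020: state=(6.500)
t=0.040: state=(6.540)
t=0.060: state=(6.580)
continuing one RK4 step at a time; state shown every 10 steps (Δt=0.2):
t=0.200: state=(6.842)
t=0.400: state=(7.177)
t=0.600: state=(7.466)
t=0.800: state=(7.711)
t=1.000: state=(7.916)
t=1.200: state=(8.086)
t=1.400: state=(8.225)
t=1.600: state=(8.338)
t=1.800: state=(8.429)
t=2.000: state=(8.503)
t=2.200: state=(8.562)
t=2.400: state=(8.609)
t=2.600: state=(8.647)
t=2.800: state=(8.677)
t=3.000: state=(8.701)
t=3.200: state=(8.720)
t=3.400: state=(8.735)
t=3.600: state=(8.746)
t=3.800: state=(8.756)
t=4.000: state=(8.763)
t=4.200: state=(8.769)
t=4.320: state=(8.772)

(x) = (8.772)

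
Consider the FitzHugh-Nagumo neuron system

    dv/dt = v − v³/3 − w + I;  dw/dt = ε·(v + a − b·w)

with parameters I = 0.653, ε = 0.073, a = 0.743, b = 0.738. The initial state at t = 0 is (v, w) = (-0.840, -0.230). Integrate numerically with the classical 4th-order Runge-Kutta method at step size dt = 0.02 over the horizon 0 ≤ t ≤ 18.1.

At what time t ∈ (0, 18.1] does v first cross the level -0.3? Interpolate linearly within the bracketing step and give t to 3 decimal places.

t = 1.536

t=0.000: state=(-0.840, -0.230)
step 1 (dt=0.02): k1=(0.241, 0.005), k2=(0.241, 0.005), k3=(0.241, 0.005), k4=(0.242, 0.006); state += dt/6·(k1+2k2+2k3+k4)
t=0.020: state=(-0.835, -0.230)
t=0.040: state=(-0.830, -0.230)
t=0.060: state=(-0.825, -0.230)
continuing one RK4 step at a time; state shown every 50 steps (Δt=1):
t=1.000: state=(-0.545, -0.215)
t=1.520: state=(-0.309, -0.198)
next step: t=1.540: state=(-0.298, -0.197) — v has crossed -0.3
linear interpolation between t=1.520 (-0.30890) and t=1.540 (-0.29778) → t≈1.536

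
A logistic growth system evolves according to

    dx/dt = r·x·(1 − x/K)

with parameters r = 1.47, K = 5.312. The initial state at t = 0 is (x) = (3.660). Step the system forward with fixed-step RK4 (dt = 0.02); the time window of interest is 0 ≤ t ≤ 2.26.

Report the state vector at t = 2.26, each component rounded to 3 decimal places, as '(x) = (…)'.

t=0.000: state=(3.660)
step 1 (dt=0.02): k1=(1.673), k2=(1.664), k3=(1.664), k4=(1.654); state += dt/6·(k1+2k2+2k3+k4)
t=0.020: state=(3.693)
t=0.040: state=(3.726)
t=0.060: state=(3.759)
continuing one RK4 step at a time; state shown every 5 steps (Δt=0.1):
t=0.100: state=(3.823)
t=0.200: state=(3.975)
t=0.300: state=(4.117)
t=0.400: state=(4.247)
t=0.500: state=(4.367)
t=0.600: state=(4.476)
t=0.700: state=(4.574)
t=0.800: state=(4.663)
t=0.900: state=(4.742)
t=1.000: state=(4.813)
t=1.100: state=(4.875)
t=1.200: state=(4.931)
t=1.300: state=(4.980)
t=1.400: state=(5.022)
t=1.500: state=(5.060)
t=1.600: state=(5.093)
t=1.700: state=(5.122)
t=1.800: state=(5.147)
t=1.900: state=(5.169)
t=2.000: state=(5.188)
t=2.100: state=(5.205)
t=2.200: state=(5.219)
t=2.260: state=(5.227)

(x) = (5.227)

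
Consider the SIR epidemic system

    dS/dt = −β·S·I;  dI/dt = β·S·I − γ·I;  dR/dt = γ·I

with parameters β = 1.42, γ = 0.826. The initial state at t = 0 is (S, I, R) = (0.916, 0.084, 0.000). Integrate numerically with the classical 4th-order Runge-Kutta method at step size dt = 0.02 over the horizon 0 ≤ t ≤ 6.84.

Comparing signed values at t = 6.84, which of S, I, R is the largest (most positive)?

largest component: R

t=0.000: state=(0.916, 0.084, 0.000)
step 1 (dt=0.02): k1=(-0.109, 0.040, 0.069), k2=(-0.110, 0.040, 0.070), k3=(-0.110, 0.040, 0.070), k4=(-0.110, 0.040, 0.070); state += dt/6·(k1+2k2+2k3+k4)
t=0.020: state=(0.914, 0.085, 0.001)
t=0.040: state=(0.912, 0.086, 0.003)
t=0.060: state=(0.909, 0.086, 0.004)
continuing one RK4 step at a time; state shown every 25 steps (Δt=0.5):
t=0.500: state=(0.857, 0.104, 0.039)
t=1.000: state=(0.790, 0.124, 0.086)
t=1.500: state=(0.719, 0.140, 0.141)
t=2.000: state=(0.648, 0.151, 0.201)
t=2.500: state=(0.582, 0.154, 0.264)
t=3.000: state=(0.522, 0.151, 0.327)
t=3.500: state=(0.470, 0.142, 0.388)
t=4.000: state=(0.427, 0.129, 0.444)
t=4.500: state=(0.392, 0.114, 0.494)
t=5.000: state=(0.363, 0.099, 0.538)
t=5.500: state=(0.340, 0.084, 0.576)
t=6.000: state=(0.322, 0.070, 0.608)
t=6.500: state=(0.308, 0.058, 0.634)
t=6.840: state=(0.300, 0.051, 0.649)
compare at T: S=0.300, I=0.051, R=0.649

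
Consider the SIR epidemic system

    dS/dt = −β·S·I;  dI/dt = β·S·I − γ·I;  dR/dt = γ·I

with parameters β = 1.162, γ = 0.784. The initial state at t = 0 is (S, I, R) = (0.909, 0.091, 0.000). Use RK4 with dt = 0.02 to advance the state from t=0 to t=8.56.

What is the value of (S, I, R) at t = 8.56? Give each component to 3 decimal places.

(S, I, R) = (0.378, 0.030, 0.592)

t=0.000: state=(0.909, 0.091, 0.000)
step 1 (dt=0.02): k1=(-0.096, 0.025, 0.071), k2=(-0.096, 0.025, 0.072), k3=(-0.096, 0.025, 0.072), k4=(-0.096, 0.025, 0.072); state += dt/6·(k1+2k2+2k3+k4)
t=0.020: state=(0.907, 0.091, 0.001)
t=0.040: state=(0.905, 0.092, 0.003)
t=0.060: state=(0.903, 0.092, 0.004)
continuing one RK4 step at a time; state shown every 25 steps (Δt=0.5):
t=0.500: state=(0.859, 0.103, 0.038)
t=1.000: state=(0.807, 0.113, 0.080)
t=1.500: state=(0.754, 0.120, 0.126)
t=2.000: state=(0.703, 0.124, 0.174)
t=2.500: state=(0.654, 0.124, 0.222)
t=3.000: state=(0.609, 0.121, 0.271)
t=3.500: state=(0.568, 0.115, 0.317)
t=4.000: state=(0.533, 0.107, 0.360)
t=4.500: state=(0.502, 0.097, 0.400)
t=5.000: state=(0.476, 0.087, 0.437)
t=5.500: state=(0.454, 0.077, 0.469)
t=6.000: state=(0.435, 0.068, 0.497)
t=6.500: state=(0.419, 0.059, 0.522)
t=7.000: state=(0.406, 0.050, 0.543)
t=7.500: state=(0.395, 0.043, 0.562)
t=8.000: state=(0.386, 0.036, 0.577)
t=8.500: state=(0.379, 0.031, 0.590)
t=8.560: state=(0.378, 0.030, 0.592)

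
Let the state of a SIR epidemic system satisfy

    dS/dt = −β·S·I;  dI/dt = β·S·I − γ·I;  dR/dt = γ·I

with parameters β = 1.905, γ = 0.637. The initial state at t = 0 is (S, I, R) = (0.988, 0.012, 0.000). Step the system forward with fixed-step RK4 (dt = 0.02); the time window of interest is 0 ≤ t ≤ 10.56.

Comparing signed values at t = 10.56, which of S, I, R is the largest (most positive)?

t=0.000: state=(0.988, 0.012, 0.000)
step 1 (dt=0.02): k1=(-0.023, 0.015, 0.008), k2=(-0.023, 0.015, 0.008), k3=(-0.023, 0.015, 0.008), k4=(-0.023, 0.015, 0.008); state += dt/6·(k1+2k2+2k3+k4)
t=0.020: state=(0.988, 0.012, 0.000)
t=0.040: state=(0.987, 0.013, 0.000)
t=0.060: state=(0.987, 0.013, 0.000)
continuing one RK4 step at a time; state shown every 25 steps (Δt=0.5):
t=0.500: state=(0.972, 0.022, 0.005)
t=1.000: state=(0.945, 0.040, 0.015)
t=1.500: state=(0.897, 0.071, 0.032)
t=2.000: state=(0.822, 0.117, 0.062)
t=2.500: state=(0.715, 0.177, 0.108)
t=3.000: state=(0.586, 0.239, 0.175)
t=3.500: state=(0.456, 0.286, 0.259)
t=4.000: state=(0.343, 0.303, 0.353)
t=4.500: state=(0.258, 0.293, 0.449)
t=5.000: state=(0.198, 0.264, 0.538)
t=5.500: state=(0.156, 0.227, 0.616)
t=6.000: state=(0.128, 0.189, 0.683)
t=6.500: state=(0.109, 0.154, 0.737)
t=7.000: state=(0.096, 0.123, 0.781)
t=7.500: state=(0.086, 0.098, 0.816)
t=8.000: state=(0.079, 0.077, 0.844)
t=8.500: state=(0.074, 0.060, 0.866)
t=9.000: state=(0.071, 0.047, 0.883)
t=9.500: state=(0.068, 0.036, 0.896)
t=10.000: state=(0.066, 0.028, 0.906)
t=10.500: state=(0.064, 0.022, 0.914)
t=10.560: state=(0.064, 0.021, 0.915)
compare at T: S=0.064, I=0.021, R=0.915

largest component: R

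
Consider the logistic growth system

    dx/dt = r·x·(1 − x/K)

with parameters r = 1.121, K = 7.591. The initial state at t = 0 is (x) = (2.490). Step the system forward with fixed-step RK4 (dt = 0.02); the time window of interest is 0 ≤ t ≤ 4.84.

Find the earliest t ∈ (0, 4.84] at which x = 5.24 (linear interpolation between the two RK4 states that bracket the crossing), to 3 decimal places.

t=0.000: state=(2.490)
step 1 (dt=0.02): k1=(1.876), k2=(1.883), k3=(1.883), k4=(1.890); state += dt/6·(k1+2k2+2k3+k4)
t=0.020: state=(2.528)
t=0.040: state=(2.566)
t=0.060: state=(2.604)
continuing one RK4 step at a time; state shown every 10 steps (Δt=0.2):
t=0.200: state=(2.878)
t=0.400: state=(3.289)
t=0.600: state=(3.711)
t=0.800: state=(4.136)
t=1.000: state=(4.552)
t=1.200: state=(4.950)
t=1.340: state=(5.213)
next step: t=1.360: state=(5.250) — x has crossed 5.24
linear interpolation between t=1.340 (5.21315) and t=1.360 (5.24961) → t≈1.355

t = 1.355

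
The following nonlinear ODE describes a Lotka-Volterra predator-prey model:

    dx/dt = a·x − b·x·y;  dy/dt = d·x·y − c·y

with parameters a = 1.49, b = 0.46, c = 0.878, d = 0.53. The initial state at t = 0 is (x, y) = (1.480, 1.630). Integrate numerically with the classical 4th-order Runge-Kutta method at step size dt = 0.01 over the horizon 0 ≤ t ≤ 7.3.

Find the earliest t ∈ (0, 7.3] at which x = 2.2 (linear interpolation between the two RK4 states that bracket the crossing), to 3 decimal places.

t = 0.539

t=0.000: state=(1.480, 1.630)
step 1 (dt=0.01): k1=(1.095, -0.153), k2=(1.100, -0.148), k3=(1.100, -0.148), k4=(1.105, -0.143); state += dt/6·(k1+2k2+2k3+k4)
t=0.010: state=(1.491, 1.629)
t=0.020: state=(1.502, 1.627)
t=0.030: state=(1.513, 1.626)
continuing one RK4 step at a time; state shown every 25 steps (Δt=0.25):
t=0.250: state=(1.783, 1.624)
t=0.500: state=(2.140, 1.689)
t=0.530: state=(2.186, 1.703)
next step: t=0.540: state=(2.202, 1.708) — x has crossed 2.2
linear interpolation between t=0.530 (2.18619) and t=0.540 (2.20167) → t≈0.539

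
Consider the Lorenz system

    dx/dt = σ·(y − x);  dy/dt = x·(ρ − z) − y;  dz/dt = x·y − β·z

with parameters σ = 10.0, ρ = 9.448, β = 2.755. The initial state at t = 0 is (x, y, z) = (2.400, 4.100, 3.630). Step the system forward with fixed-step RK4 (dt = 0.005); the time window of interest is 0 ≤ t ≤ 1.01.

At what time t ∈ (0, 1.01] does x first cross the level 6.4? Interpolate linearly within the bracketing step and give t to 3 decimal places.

t = 0.268

t=0.000: state=(2.400, 4.100, 3.630)
step 1 (dt=0.005): k1=(17.000, 9.863, -0.161), k2=(16.822, 10.087, 0.075), k3=(16.832, 10.082, 0.073), k4=(16.663, 10.302, 0.309); state += dt/6·(k1+2k2+2k3+k4)
t=0.005: state=(2.484, 4.150, 3.630)
t=0.010: state=(2.567, 4.203, 3.633)
t=0.015: state=(2.648, 4.258, 3.638)
continuing one RK4 step at a time; state shown every 10 steps (Δt=0.05):
t=0.050: state=(3.189, 4.691, 3.741)
t=0.100: state=(3.933, 5.425, 4.105)
t=0.150: state=(4.689, 6.219, 4.755)
t=0.200: state=(5.453, 6.961, 5.713)
t=0.250: state=(6.171, 7.506, 6.957)
t=0.265: state=(6.365, 7.607, 7.371)
next step: t=0.270: state=(6.426, 7.633, 7.513) — x has crossed 6.4
linear interpolation between t=0.265 (6.36491) and t=0.270 (6.42617) → t≈0.268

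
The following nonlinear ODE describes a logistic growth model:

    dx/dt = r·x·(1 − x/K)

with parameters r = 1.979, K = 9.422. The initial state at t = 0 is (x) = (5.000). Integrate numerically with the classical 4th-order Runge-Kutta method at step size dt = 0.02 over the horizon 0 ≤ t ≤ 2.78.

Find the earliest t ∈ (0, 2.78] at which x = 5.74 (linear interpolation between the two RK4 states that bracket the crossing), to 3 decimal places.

t=0.000: state=(5.000)
step 1 (dt=0.02): k1=(4.644), k2=(4.638), k3=(4.638), k4=(4.631); state += dt/6·(k1+2k2+2k3+k4)
t=0.020: state=(5.093)
t=0.040: state=(5.185)
t=0.060: state=(5.277)
continuing one RK4 step at a time; state shown every 5 steps (Δt=0.1):
t=0.100: state=(5.460)
t=0.160: state=(5.730)
next step: t=0.180: state=(5.818) — x has crossed 5.74
linear interpolation between t=0.160 (5.72986) and t=0.180 (5.81834) → t≈0.162

t = 0.162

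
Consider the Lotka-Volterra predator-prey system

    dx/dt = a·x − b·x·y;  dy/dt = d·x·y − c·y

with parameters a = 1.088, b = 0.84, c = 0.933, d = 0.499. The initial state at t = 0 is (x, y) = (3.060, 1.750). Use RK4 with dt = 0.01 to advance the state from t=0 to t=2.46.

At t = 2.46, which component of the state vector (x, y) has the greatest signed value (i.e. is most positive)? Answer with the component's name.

t=0.000: state=(3.060, 1.750)
step 1 (dt=0.01): k1=(-1.169, 1.039), k2=(-1.180, 1.037), k3=(-1.180, 1.037), k4=(-1.191, 1.035); state += dt/6·(k1+2k2+2k3+k4)
t=0.010: state=(3.048, 1.760)
t=0.020: state=(3.036, 1.771)
t=0.030: state=(3.024, 1.781)
continuing one RK4 step at a time; state shown every 10 steps (Δt=0.1):
t=0.100: state=(2.933, 1.851)
t=0.200: state=(2.788, 1.945)
t=0.300: state=(2.630, 2.029)
t=0.400: state=(2.465, 2.098)
t=0.500: state=(2.299, 2.153)
t=0.600: state=(2.136, 2.190)
t=0.700: state=(1.979, 2.211)
t=0.800: state=(1.832, 2.215)
t=0.900: state=(1.697, 2.203)
t=1.000: state=(1.574, 2.177)
t=1.100: state=(1.463, 2.139)
t=1.200: state=(1.366, 2.091)
t=1.300: state=(1.281, 2.035)
t=1.400: state=(1.207, 1.972)
t=1.500: state=(1.143, 1.905)
t=1.600: state=(1.089, 1.834)
t=1.700: state=(1.044, 1.762)
t=1.800: state=(1.007, 1.690)
t=1.900: state=(0.977, 1.617)
t=2.000: state=(0.954, 1.546)
t=2.100: state=(0.937, 1.476)
t=2.200: state=(0.925, 1.408)
t=2.300: state=(0.919, 1.343)
t=2.400: state=(0.918, 1.281)
t=2.460: state=(0.919, 1.245)
compare at T: x=0.919, y=1.245

largest component: y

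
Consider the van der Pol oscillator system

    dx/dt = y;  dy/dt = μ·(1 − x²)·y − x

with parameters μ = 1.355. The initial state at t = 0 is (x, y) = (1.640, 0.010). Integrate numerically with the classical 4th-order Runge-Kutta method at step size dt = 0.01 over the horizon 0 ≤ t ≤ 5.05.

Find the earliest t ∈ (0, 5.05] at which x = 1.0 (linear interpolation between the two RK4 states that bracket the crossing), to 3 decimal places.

t = 1.186

t=0.000: state=(1.640, 0.010)
step 1 (dt=0.01): k1=(0.010, -1.663), k2=(0.002, -1.644), k3=(0.002, -1.644), k4=(-0.006, -1.625); state += dt/6·(k1+2k2+2k3+k4)
t=0.010: state=(1.640, -0.006)
t=0.020: state=(1.640, -0.023)
t=0.030: state=(1.640, -0.038)
continuing one RK4 step at a time; state shown every 20 steps (Δt=0.2):
t=0.200: state=(1.613, -0.257)
t=0.400: state=(1.543, -0.432)
t=0.600: state=(1.443, -0.564)
t=0.800: state=(1.318, -0.687)
t=1.000: state=(1.168, -0.824)
t=1.180: state=(1.006, -0.980)
next step: t=1.190: state=(0.996, -0.990) — x has crossed 1.0
linear interpolation between t=1.180 (1.00602) and t=1.190 (0.99617) → t≈1.186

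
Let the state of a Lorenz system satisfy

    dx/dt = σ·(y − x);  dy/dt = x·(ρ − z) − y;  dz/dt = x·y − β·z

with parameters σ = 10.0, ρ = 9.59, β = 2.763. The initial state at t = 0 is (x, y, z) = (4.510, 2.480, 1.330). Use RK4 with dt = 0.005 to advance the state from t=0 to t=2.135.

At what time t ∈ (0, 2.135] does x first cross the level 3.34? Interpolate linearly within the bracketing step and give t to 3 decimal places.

t = 0.670

t=0.000: state=(4.510, 2.480, 1.330)
step 1 (dt=0.005): k1=(-20.300, 34.773, 7.510), k2=(-18.923, 34.183, 7.720), k3=(-18.972, 34.210, 7.721), k4=(-17.641, 33.648, 7.923); state += dt/6·(k1+2k2+2k3+k4)
t=0.005: state=(4.415, 2.651, 1.369)
t=0.010: state=(4.333, 2.817, 1.409)
t=0.015: state=(4.263, 2.978, 1.452)
continuing one RK4 step at a time; state shown every 20 steps (Δt=0.1):
t=0.100: state=(4.313, 5.316, 2.474)
t=0.200: state=(5.841, 7.677, 4.808)
t=0.300: state=(7.520, 8.769, 8.648)
t=0.400: state=(7.857, 7.172, 12.157)
t=0.500: state=(6.360, 4.330, 12.808)
t=0.600: state=(4.366, 2.610, 11.269)
t=0.670: state=(3.340, 2.177, 9.857)
next step: t=0.675: state=(3.283, 2.162, 9.758) — x has crossed 3.34
linear interpolation between t=0.670 (3.34027) and t=0.675 (3.28315) → t≈0.670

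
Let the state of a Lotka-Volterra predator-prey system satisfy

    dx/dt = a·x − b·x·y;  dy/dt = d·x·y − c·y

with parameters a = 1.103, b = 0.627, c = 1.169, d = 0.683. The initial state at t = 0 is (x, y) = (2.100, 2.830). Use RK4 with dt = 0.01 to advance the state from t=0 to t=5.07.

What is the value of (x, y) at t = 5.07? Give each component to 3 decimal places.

t=0.000: state=(2.100, 2.830)
step 1 (dt=0.01): k1=(-1.410, 0.751), k2=(-1.410, 0.738), k3=(-1.410, 0.738), k4=(-1.410, 0.725); state += dt/6·(k1+2k2+2k3+k4)
t=0.010: state=(2.086, 2.837)
t=0.020: state=(2.072, 2.845)
t=0.030: state=(2.058, 2.851)
continuing one RK4 step at a time; state shown every 20 steps (Δt=0.2):
t=0.200: state=(1.823, 2.928)
t=0.400: state=(1.573, 2.921)
t=0.600: state=(1.367, 2.825)
t=0.800: state=(1.208, 2.665)
t=1.000: state=(1.091, 2.466)
t=1.200: state=(1.012, 2.253)
t=1.400: state=(0.964, 2.040)
t=1.600: state=(0.943, 1.839)
t=1.800: state=(0.944, 1.655)
t=2.000: state=(0.967, 1.493)
t=2.200: state=(1.009, 1.352)
t=2.400: state=(1.070, 1.233)
t=2.600: state=(1.150, 1.135)
t=2.800: state=(1.250, 1.058)
t=3.000: state=(1.370, 1.002)
t=3.200: state=(1.510, 0.965)
t=3.400: state=(1.670, 0.949)
t=3.600: state=(1.849, 0.955)
t=3.800: state=(2.041, 0.986)
t=4.000: state=(2.242, 1.045)
t=4.200: state=(2.438, 1.139)
t=4.400: state=(2.614, 1.274)
t=4.600: state=(2.748, 1.455)
t=4.800: state=(2.816, 1.686)
t=5.000: state=(2.795, 1.959)
t=5.070: state=(2.764, 2.062)

(x, y) = (2.764, 2.062)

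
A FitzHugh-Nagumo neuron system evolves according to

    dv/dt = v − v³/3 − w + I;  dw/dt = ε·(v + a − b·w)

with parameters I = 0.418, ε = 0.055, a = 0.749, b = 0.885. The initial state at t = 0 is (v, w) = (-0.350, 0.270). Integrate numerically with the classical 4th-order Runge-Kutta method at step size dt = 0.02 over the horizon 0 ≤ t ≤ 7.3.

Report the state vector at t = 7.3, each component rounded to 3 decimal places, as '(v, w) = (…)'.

(v, w) = (-1.493, 0.001)

t=0.000: state=(-0.350, 0.270)
step 1 (dt=0.02): k1=(-0.188, 0.009), k2=(-0.189, 0.009), k3=(-0.189, 0.009), k4=(-0.191, 0.009); state += dt/6·(k1+2k2+2k3+k4)
t=0.020: state=(-0.354, 0.270)
t=0.040: state=(-0.358, 0.270)
t=0.060: state=(-0.362, 0.271)
continuing one RK4 step at a time; state shown every 25 steps (Δt=0.5):
t=0.500: state=(-0.468, 0.273)
t=1.000: state=(-0.642, 0.272)
t=1.500: state=(-0.871, 0.265)
t=2.000: state=(-1.122, 0.252)
t=2.500: state=(-1.336, 0.233)
t=3.000: state=(-1.473, 0.209)
t=3.500: state=(-1.542, 0.183)
t=4.000: state=(-1.567, 0.157)
t=4.500: state=(-1.570, 0.131)
t=5.000: state=(-1.563, 0.105)
t=5.500: state=(-1.550, 0.081)
t=6.000: state=(-1.535, 0.058)
t=6.500: state=(-1.519, 0.035)
t=7.000: state=(-1.503, 0.013)
t=7.300: state=(-1.493, 0.001)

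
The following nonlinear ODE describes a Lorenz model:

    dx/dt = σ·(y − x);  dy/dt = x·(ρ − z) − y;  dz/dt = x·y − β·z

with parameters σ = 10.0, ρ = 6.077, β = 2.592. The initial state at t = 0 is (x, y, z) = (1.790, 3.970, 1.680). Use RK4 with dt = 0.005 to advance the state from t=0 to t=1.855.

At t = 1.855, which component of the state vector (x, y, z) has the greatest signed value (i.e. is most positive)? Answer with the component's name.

largest component: z

t=0.000: state=(1.790, 3.970, 1.680)
step 1 (dt=0.005): k1=(21.800, 3.901, 2.752), k2=(21.353, 4.118, 2.968), k3=(21.369, 4.111, 2.963), k4=(20.937, 4.322, 3.177); state += dt/6·(k1+2k2+2k3+k4)
t=0.005: state=(1.897, 3.991, 1.695)
t=0.010: state=(1.999, 4.013, 1.712)
t=0.015: state=(2.098, 4.038, 1.731)
continuing one RK4 step at a time; state shown every 20 steps (Δt=0.1):
t=0.100: state=(3.393, 4.637, 2.323)
t=0.200: state=(4.464, 5.379, 3.566)
t=0.300: state=(5.178, 5.652, 5.148)
t=0.400: state=(5.349, 5.204, 6.538)
t=0.500: state=(4.928, 4.281, 7.207)
t=0.600: state=(4.177, 3.385, 7.087)
t=0.700: state=(3.442, 2.796, 6.488)
t=0.800: state=(2.917, 2.517, 5.736)
t=0.900: state=(2.635, 2.462, 5.026)
t=1.000: state=(2.556, 2.561, 4.447)
t=1.100: state=(2.632, 2.773, 4.038)
t=1.200: state=(2.827, 3.071, 3.818)
t=1.300: state=(3.109, 3.424, 3.797)
t=1.400: state=(3.442, 3.785, 3.976)
t=1.500: state=(3.776, 4.089, 4.328)
t=1.600: state=(4.047, 4.266, 4.791)
t=1.700: state=(4.196, 4.270, 5.258)
t=1.800: state=(4.193, 4.114, 5.614)
t=1.855: state=(4.130, 3.983, 5.732)
compare at T: x=4.130, y=3.983, z=5.732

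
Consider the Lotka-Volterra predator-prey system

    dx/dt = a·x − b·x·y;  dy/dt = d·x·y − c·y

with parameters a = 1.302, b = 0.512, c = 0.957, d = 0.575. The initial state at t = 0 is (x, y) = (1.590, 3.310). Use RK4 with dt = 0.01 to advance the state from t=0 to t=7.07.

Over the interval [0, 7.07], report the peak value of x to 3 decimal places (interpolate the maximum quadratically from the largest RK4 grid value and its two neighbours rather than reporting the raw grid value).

max x = 2.265

t=0.000: state=(1.590, 3.310)
step 1 (dt=0.01): k1=(-0.624, -0.142), k2=(-0.623, -0.147), k3=(-0.623, -0.147), k4=(-0.621, -0.153); state += dt/6·(k1+2k2+2k3+k4)
t=0.010: state=(1.584, 3.309)
t=0.020: state=(1.578, 3.307)
t=0.030: state=(1.571, 3.305)
continuing one RK4 step at a time; state shown every 25 steps (Δt=0.25):
t=0.250: state=(1.447, 3.240)
t=0.500: state=(1.333, 3.114)
t=0.750: state=(1.252, 2.951)
t=1.000: state=(1.202, 2.770)
t=1.250: state=(1.181, 2.587)
t=1.500: state=(1.188, 2.414)
t=1.750: state=(1.220, 2.259)
t=2.000: state=(1.276, 2.127)
t=2.250: state=(1.356, 2.023)
t=2.500: state=(1.456, 1.948)
t=2.750: state=(1.576, 1.907)
t=3.000: state=(1.711, 1.901)
t=3.250: state=(1.855, 1.934)
t=3.500: state=(1.997, 2.008)
t=3.750: state=(2.123, 2.126)
t=4.000: state=(2.217, 2.288)
t=4.250: state=(2.263, 2.487)
t=4.500: state=(2.247, 2.709)
t=4.750: state=(2.169, 2.931)
t=5.000: state=(2.037, 3.124)
t=5.250: state=(1.874, 3.258)
t=5.500: state=(1.702, 3.316)
t=5.750: state=(1.542, 3.295)
t=6.000: state=(1.408, 3.206)
t=6.250: state=(1.304, 3.066)
t=6.500: state=(1.233, 2.895)
t=6.750: state=(1.193, 2.712)
t=7.000: state=(1.181, 2.531)
t=7.070: state=(1.182, 2.483)
largest grid value and its neighbours: x(4.300)=2.26484, x(4.310)=2.26494, x(4.320)=2.26494
parabola through these three points peaks at t≈4.315 with x≈2.26495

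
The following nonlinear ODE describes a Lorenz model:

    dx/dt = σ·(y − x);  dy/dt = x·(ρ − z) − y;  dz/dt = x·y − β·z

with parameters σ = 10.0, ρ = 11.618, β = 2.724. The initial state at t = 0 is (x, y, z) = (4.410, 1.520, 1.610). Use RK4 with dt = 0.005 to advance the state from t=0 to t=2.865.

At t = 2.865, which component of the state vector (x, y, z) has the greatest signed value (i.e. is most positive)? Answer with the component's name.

largest component: z

t=0.000: state=(4.410, 1.520, 1.610)
step 1 (dt=0.005): k1=(-28.900, 42.615, 2.318), k2=(-27.112, 41.761, 2.654), k3=(-27.178, 41.804, 2.650), k4=(-25.451, 40.990, 2.968); state += dt/6·(k1+2k2+2k3+k4)
t=0.005: state=(4.274, 1.729, 1.623)
t=0.010: state=(4.155, 1.930, 1.640)
t=0.015: state=(4.051, 2.125, 1.659)
continuing one RK4 step at a time; state shown every 20 steps (Δt=0.1):
t=0.100: state=(3.884, 4.916, 2.347)
t=0.200: state=(5.714, 8.140, 4.556)
t=0.300: state=(8.239, 10.482, 9.416)
t=0.400: state=(9.269, 8.725, 15.035)
t=0.500: state=(7.276, 4.306, 16.230)
t=0.600: state=(4.379, 1.910, 13.826)
t=0.700: state=(2.591, 1.452, 10.994)
t=0.800: state=(1.939, 1.688, 8.666)
t=0.900: state=(1.966, 2.234, 6.925)
t=1.000: state=(2.442, 3.127, 5.786)
t=1.100: state=(3.352, 4.499, 5.373)
t=1.200: state=(4.745, 6.366, 6.036)
t=1.300: state=(6.473, 8.184, 8.258)
t=1.400: state=(7.791, 8.496, 11.710)
t=1.500: state=(7.606, 6.548, 14.152)
t=1.600: state=(6.030, 4.199, 13.953)
t=1.700: state=(4.380, 3.039, 12.204)
t=1.800: state=(3.439, 2.887, 10.265)
t=1.900: state=(3.217, 3.293, 8.694)
t=2.000: state=(3.540, 4.090, 7.701)
t=2.100: state=(4.290, 5.224, 7.461)
t=2.200: state=(5.352, 6.496, 8.183)
t=2.300: state=(6.432, 7.350, 9.880)
t=2.400: state=(6.984, 7.091, 11.875)
t=2.500: state=(6.613, 5.820, 12.938)
t=2.600: state=(5.614, 4.535, 12.598)
t=2.700: state=(4.658, 3.888, 11.441)
t=2.800: state=(4.133, 3.858, 10.169)
t=2.865: state=(4.054, 4.080, 9.480)
compare at T: x=4.054, y=4.080, z=9.480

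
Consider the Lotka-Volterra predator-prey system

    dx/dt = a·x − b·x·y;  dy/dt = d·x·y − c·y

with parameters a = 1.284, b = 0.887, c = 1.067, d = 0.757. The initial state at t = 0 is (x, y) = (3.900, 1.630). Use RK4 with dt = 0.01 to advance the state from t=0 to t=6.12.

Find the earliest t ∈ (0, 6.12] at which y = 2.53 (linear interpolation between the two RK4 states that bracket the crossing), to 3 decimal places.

t=0.000: state=(3.900, 1.630)
step 1 (dt=0.01): k1=(-0.631, 3.073), k2=(-0.684, 3.098), k3=(-0.684, 3.098), k4=(-0.737, 3.123); state += dt/6·(k1+2k2+2k3+k4)
t=0.010: state=(3.893, 1.661)
t=0.020: state=(3.885, 1.692)
t=0.030: state=(3.876, 1.724)
continuing one RK4 step at a time; state shown every 20 steps (Δt=0.2):
t=0.200: state=(3.557, 2.328)
t=0.250: state=(3.406, 2.518)
next step: t=0.260: state=(3.373, 2.556) — y has crossed 2.53
linear interpolation between t=0.250 (2.51840) and t=0.260 (2.55643) → t≈0.253

t = 0.253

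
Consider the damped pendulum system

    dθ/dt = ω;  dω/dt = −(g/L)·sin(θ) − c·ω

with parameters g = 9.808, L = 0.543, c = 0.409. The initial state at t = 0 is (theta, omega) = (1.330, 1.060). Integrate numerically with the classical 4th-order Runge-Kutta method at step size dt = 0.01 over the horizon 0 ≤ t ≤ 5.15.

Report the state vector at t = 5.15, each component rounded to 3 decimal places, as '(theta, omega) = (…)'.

t=0.000: state=(1.330, 1.060)
step 1 (dt=0.01): k1=(1.060, -17.975), k2=(0.970, -17.961), k3=(0.970, -17.959), k4=(0.880, -17.943); state += dt/6·(k1+2k2+2k3+k4)
t=0.010: state=(1.340, 0.880)
t=0.020: state=(1.348, 0.701)
t=0.030: state=(1.354, 0.522)
continuing one RK4 step at a time; state shown every 20 steps (Δt=0.2):
t=0.200: state=(1.191, -2.377)
t=0.400: state=(0.446, -4.744)
t=0.600: state=(-0.506, -4.219)
t=0.800: state=(-1.080, -1.327)
t=1.000: state=(-1.019, 1.872)
t=1.200: state=(-0.399, 4.029)
t=1.400: state=(0.417, 3.640)
t=1.600: state=(0.912, 1.116)
t=1.800: state=(0.843, -1.740)
t=2.000: state=(0.287, -3.511)
t=2.200: state=(-0.404, -2.991)
t=2.400: state=(-0.789, -0.704)
t=2.600: state=(-0.674, 1.770)
t=2.800: state=(-0.159, 3.077)
t=3.000: state=(0.416, 2.341)
t=3.200: state=(0.685, 0.240)
t=3.400: state=(0.515, -1.830)
t=3.600: state=(0.037, -2.657)
t=3.800: state=(-0.427, -1.718)
t=4.000: state=(-0.585, 0.195)
t=4.200: state=(-0.367, 1.845)
t=4.400: state=(0.067, 2.225)
t=4.600: state=(0.423, 1.144)
t=4.800: state=(0.483, -0.554)
t=5.000: state=(0.233, -1.785)
t=5.150: state=(-0.054, -1.914)

(theta, omega) = (-0.054, -1.914)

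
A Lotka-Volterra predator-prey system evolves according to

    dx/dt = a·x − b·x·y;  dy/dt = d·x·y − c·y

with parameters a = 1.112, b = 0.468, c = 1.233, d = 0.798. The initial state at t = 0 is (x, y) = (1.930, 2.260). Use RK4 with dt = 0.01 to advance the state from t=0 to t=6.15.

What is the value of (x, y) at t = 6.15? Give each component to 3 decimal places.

(x, y) = (1.821, 2.812)

t=0.000: state=(1.930, 2.260)
step 1 (dt=0.01): k1=(0.105, 0.694), k2=(0.102, 0.696), k3=(0.102, 0.696), k4=(0.099, 0.698); state += dt/6·(k1+2k2+2k3+k4)
t=0.010: state=(1.931, 2.267)
t=0.020: state=(1.932, 2.274)
t=0.030: state=(1.933, 2.281)
continuing one RK4 step at a time; state shown every 20 steps (Δt=0.2):
t=0.200: state=(1.938, 2.406)
t=0.400: state=(1.919, 2.558)
t=0.600: state=(1.873, 2.707)
t=0.800: state=(1.805, 2.837)
t=1.000: state=(1.720, 2.938)
t=1.200: state=(1.627, 2.999)
t=1.400: state=(1.533, 3.015)
t=1.600: state=(1.445, 2.988)
t=1.800: state=(1.369, 2.922)
t=2.000: state=(1.306, 2.826)
t=2.200: state=(1.259, 2.710)
t=2.400: state=(1.227, 2.582)
t=2.600: state=(1.211, 2.450)
t=2.800: state=(1.210, 2.323)
t=3.000: state=(1.223, 2.204)
t=3.200: state=(1.249, 2.097)
t=3.400: state=(1.288, 2.006)
t=3.600: state=(1.338, 1.933)
t=3.800: state=(1.399, 1.879)
t=4.000: state=(1.468, 1.846)
t=4.200: state=(1.544, 1.834)
t=4.400: state=(1.623, 1.845)
t=4.600: state=(1.704, 1.880)
t=4.800: state=(1.780, 1.940)
t=5.000: state=(1.847, 2.026)
t=5.200: state=(1.899, 2.135)
t=5.400: state=(1.931, 2.265)
t=5.600: state=(1.938, 2.411)
t=5.800: state=(1.918, 2.564)
t=6.000: state=(1.871, 2.712)
t=6.150: state=(1.821, 2.812)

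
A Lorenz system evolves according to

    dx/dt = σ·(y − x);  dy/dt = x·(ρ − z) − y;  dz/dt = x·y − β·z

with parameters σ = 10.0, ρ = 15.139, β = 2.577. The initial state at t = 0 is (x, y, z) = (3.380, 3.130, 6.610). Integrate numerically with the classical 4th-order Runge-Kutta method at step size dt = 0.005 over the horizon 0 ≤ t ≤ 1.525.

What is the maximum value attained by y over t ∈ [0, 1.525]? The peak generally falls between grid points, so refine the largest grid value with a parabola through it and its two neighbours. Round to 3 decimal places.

t=0.000: state=(3.380, 3.130, 6.610)
step 1 (dt=0.005): k1=(-2.500, 25.698, -6.455), k2=(-1.795, 25.635, -6.216), k3=(-1.814, 25.648, -6.212), k4=(-1.127, 25.597, -5.971); state += dt/6·(k1+2k2+2k3+k4)
t=0.005: state=(3.371, 3.258, 6.579)
t=0.010: state=(3.369, 3.386, 6.550)
t=0.015: state=(3.373, 3.514, 6.524)
continuing one RK4 step at a time; state shown every 10 steps (Δt=0.05):
t=0.050: state=(3.555, 4.421, 6.420)
t=0.100: state=(4.190, 5.831, 6.572)
t=0.150: state=(5.170, 7.426, 7.235)
t=0.200: state=(6.417, 9.108, 8.620)
t=0.250: state=(7.798, 10.542, 10.886)
t=0.300: state=(9.046, 11.154, 13.920)
t=0.350: state=(9.766, 10.414, 17.079)
t=0.400: state=(9.620, 8.383, 19.351)
t=0.450: state=(8.597, 5.871, 20.071)
t=0.500: state=(7.056, 3.788, 19.401)
t=0.550: state=(5.471, 2.506, 17.961)
t=0.600: state=(4.160, 1.913, 16.275)
t=0.650: state=(3.233, 1.762, 14.618)
t=0.700: state=(2.669, 1.858, 13.096)
t=0.750: state=(2.397, 2.101, 11.745)
t=0.800: state=(2.353, 2.458, 10.576)
t=0.850: state=(2.492, 2.935, 9.602)
t=0.900: state=(2.793, 3.554, 8.842)
t=0.950: state=(3.256, 4.348, 8.333)
t=1.000: state=(3.890, 5.341, 8.137)
t=1.050: state=(4.709, 6.530, 8.352)
t=1.100: state=(5.703, 7.845, 9.104)
t=1.150: state=(6.820, 9.100, 10.509)
t=1.200: state=(7.920, 9.958, 12.567)
t=1.250: state=(8.766, 10.017, 15.009)
t=1.300: state=(9.088, 9.068, 17.244)
t=1.350: state=(8.732, 7.363, 18.626)
t=1.400: state=(7.792, 5.507, 18.870)
t=1.450: state=(6.560, 4.028, 18.180)
t=1.500: state=(5.351, 3.115, 16.964)
t=1.525: state=(4.824, 2.851, 16.272)
largest grid value and its neighbours: y(0.295)=11.14754, y(0.300)=11.15387, y(0.305)=11.14615
parabola through these three points peaks at t≈0.300 with y≈11.15389

max y = 11.154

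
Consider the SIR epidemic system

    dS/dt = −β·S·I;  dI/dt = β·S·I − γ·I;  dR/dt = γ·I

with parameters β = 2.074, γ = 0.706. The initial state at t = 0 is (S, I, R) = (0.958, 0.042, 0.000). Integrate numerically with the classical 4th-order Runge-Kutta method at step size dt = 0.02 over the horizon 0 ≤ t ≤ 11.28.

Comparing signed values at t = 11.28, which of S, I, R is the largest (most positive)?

largest component: R

t=0.000: state=(0.958, 0.042, 0.000)
step 1 (dt=0.02): k1=(-0.083, 0.054, 0.030), k2=(-0.084, 0.054, 0.030), k3=(-0.084, 0.054, 0.030), k4=(-0.085, 0.055, 0.030); state += dt/6·(k1+2k2+2k3+k4)
t=0.020: state=(0.956, 0.043, 0.001)
t=0.040: state=(0.955, 0.044, 0.001)
t=0.060: state=(0.953, 0.045, 0.002)
continuing one RK4 step at a time; state shown every 25 steps (Δt=0.5):
t=0.500: state=(0.902, 0.078, 0.021)
t=1.000: state=(0.810, 0.133, 0.057)
t=1.500: state=(0.681, 0.203, 0.116)
t=2.000: state=(0.533, 0.268, 0.200)
t=2.500: state=(0.395, 0.303, 0.302)
t=3.000: state=(0.288, 0.303, 0.410)
t=3.500: state=(0.213, 0.275, 0.512)
t=4.000: state=(0.163, 0.234, 0.602)
t=4.500: state=(0.131, 0.192, 0.677)
t=5.000: state=(0.110, 0.152, 0.738)
t=5.500: state=(0.095, 0.119, 0.786)
t=6.000: state=(0.085, 0.092, 0.823)
t=6.500: state=(0.079, 0.070, 0.851)
t=7.000: state=(0.074, 0.053, 0.873)
t=7.500: state=(0.070, 0.040, 0.889)
t=8.000: state=(0.068, 0.030, 0.902)
t=8.500: state=(0.066, 0.023, 0.911)
t=9.000: state=(0.065, 0.017, 0.918)
t=9.500: state=(0.064, 0.013, 0.923)
t=10.000: state=(0.063, 0.010, 0.927)
t=10.500: state=(0.062, 0.007, 0.930)
t=11.000: state=(0.062, 0.005, 0.933)
t=11.280: state=(0.062, 0.005, 0.934)
compare at T: S=0.062, I=0.005, R=0.934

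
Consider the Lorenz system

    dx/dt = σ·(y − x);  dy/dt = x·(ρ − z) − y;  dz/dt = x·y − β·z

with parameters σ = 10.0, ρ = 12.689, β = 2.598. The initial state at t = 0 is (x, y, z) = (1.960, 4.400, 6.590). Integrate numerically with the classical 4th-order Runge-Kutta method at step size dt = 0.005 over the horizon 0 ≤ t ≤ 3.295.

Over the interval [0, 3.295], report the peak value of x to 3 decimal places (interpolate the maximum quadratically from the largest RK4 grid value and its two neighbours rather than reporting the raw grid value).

t=0.000: state=(1.960, 4.400, 6.590)
step 1 (dt=0.005): k1=(24.400, 7.554, -8.497), k2=(23.979, 7.950, -8.135), k3=(23.999, 7.941, -8.140), k4=(23.597, 8.331, -7.781); state += dt/6·(k1+2k2+2k3+k4)
t=0.005: state=(2.080, 4.440, 6.549)
t=0.010: state=(2.196, 4.483, 6.512)
t=0.015: state=(2.309, 4.530, 6.479)
continuing one RK4 step at a time; state shown every 40 steps (Δt=0.2):
t=0.200: state=(5.867, 7.844, 7.987)
t=0.400: state=(8.192, 7.708, 14.902)
t=0.600: state=(4.872, 3.118, 14.086)
t=0.800: state=(3.092, 2.990, 9.967)
t=1.000: state=(3.984, 4.914, 8.023)
t=1.200: state=(6.428, 7.671, 10.180)
t=1.400: state=(7.131, 6.338, 14.357)
t=1.600: state=(4.748, 3.725, 12.887)
t=1.800: state=(3.898, 4.037, 10.033)
t=2.000: state=(5.003, 5.876, 9.381)
t=2.200: state=(6.644, 7.115, 11.898)
t=2.400: state=(6.156, 5.338, 13.582)
t=2.600: state=(4.654, 4.204, 11.830)
t=2.800: state=(4.590, 4.936, 10.177)
t=3.000: state=(5.698, 6.323, 10.656)
t=3.200: state=(6.373, 6.282, 12.607)
t=3.295: state=(6.090, 5.620, 12.985)
largest grid value and its neighbours: x(0.370)=8.24128, x(0.375)=8.24635, x(0.380)=8.24611
parabola through these three points peaks at t≈0.377 with x≈8.24690

max x = 8.247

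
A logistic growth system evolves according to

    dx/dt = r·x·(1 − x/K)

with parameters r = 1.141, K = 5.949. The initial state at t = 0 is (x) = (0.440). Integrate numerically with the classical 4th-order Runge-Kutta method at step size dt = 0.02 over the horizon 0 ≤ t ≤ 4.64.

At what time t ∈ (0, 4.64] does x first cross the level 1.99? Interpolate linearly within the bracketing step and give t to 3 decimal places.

t = 1.612

t=0.000: state=(0.440)
step 1 (dt=0.02): k1=(0.465), k2=(0.469), k3=(0.469), k4=(0.474); state += dt/6·(k1+2k2+2k3+k4)
t=0.020: state=(0.449)
t=0.040: state=(0.459)
t=0.060: state=(0.469)
continuing one RK4 step at a time; state shown every 10 steps (Δt=0.2):
t=0.200: state=(0.543)
t=0.400: state=(0.666)
t=0.600: state=(0.813)
t=0.800: state=(0.987)
t=1.000: state=(1.190)
t=1.200: state=(1.422)
t=1.400: state=(1.683)
t=1.600: state=(1.972)
next step: t=1.620: state=(2.002) — x has crossed 1.99
linear interpolation between t=1.600 (1.97163) and t=1.620 (2.00182) → t≈1.612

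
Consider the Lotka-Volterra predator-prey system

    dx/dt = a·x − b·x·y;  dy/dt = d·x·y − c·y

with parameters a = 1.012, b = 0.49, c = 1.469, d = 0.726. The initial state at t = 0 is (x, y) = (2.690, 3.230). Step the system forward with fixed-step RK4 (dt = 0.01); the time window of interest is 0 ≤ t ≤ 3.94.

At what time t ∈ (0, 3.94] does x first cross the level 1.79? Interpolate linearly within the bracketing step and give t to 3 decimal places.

t = 0.586

t=0.000: state=(2.690, 3.230)
step 1 (dt=0.01): k1=(-1.535, 1.563), k2=(-1.541, 1.549), k3=(-1.541, 1.549), k4=(-1.547, 1.534); state += dt/6·(k1+2k2+2k3+k4)
t=0.010: state=(2.675, 3.245)
t=0.020: state=(2.659, 3.261)
t=0.030: state=(2.643, 3.276)
continuing one RK4 step at a time; state shown every 20 steps (Δt=0.2):
t=0.200: state=(2.368, 3.477)
t=0.400: state=(2.050, 3.571)
t=0.580: state=(1.797, 3.523)
next step: t=0.590: state=(1.785, 3.517) — x has crossed 1.79
linear interpolation between t=0.580 (1.79742) and t=0.590 (1.78465) → t≈0.586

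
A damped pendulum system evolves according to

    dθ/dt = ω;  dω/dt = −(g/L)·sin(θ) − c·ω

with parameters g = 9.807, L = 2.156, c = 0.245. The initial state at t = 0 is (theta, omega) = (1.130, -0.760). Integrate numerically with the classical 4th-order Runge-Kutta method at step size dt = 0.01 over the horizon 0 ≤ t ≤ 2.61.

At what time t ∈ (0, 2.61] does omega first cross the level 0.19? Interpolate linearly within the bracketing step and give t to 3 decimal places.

t = 1.462

t=0.000: state=(1.130, -0.760)
step 1 (dt=0.01): k1=(-0.760, -3.928), k2=(-0.780, -3.915), k3=(-0.780, -3.915), k4=(-0.799, -3.903); state += dt/6·(k1+2k2+2k3+k4)
t=0.010: state=(1.122, -0.799)
t=0.020: state=(1.114, -0.838)
t=0.030: state=(1.105, -0.877)
continuing one RK4 step at a time; state shown every 10 steps (Δt=0.1):
t=0.100: state=(1.035, -1.139)
t=0.200: state=(0.903, -1.482)
t=0.300: state=(0.740, -1.776)
t=0.400: state=(0.550, -2.003)
t=0.500: state=(0.342, -2.148)
t=0.600: state=(0.124, -2.200)
t=0.700: state=(-0.095, -2.153)
t=0.800: state=(-0.304, -2.012)
t=0.900: state=(-0.494, -1.788)
t=1.000: state=(-0.659, -1.499)
t=1.100: state=(-0.792, -1.163)
t=1.200: state=(-0.891, -0.799)
t=1.300: state=(-0.952, -0.421)
t=1.400: state=(-0.975, -0.041)
t=1.460: state=(-0.971, 0.183)
next step: t=1.470: state=(-0.969, 0.220) — omega has crossed 0.19
linear interpolation between t=1.460 (0.18318) and t=1.470 (0.22020) → t≈1.462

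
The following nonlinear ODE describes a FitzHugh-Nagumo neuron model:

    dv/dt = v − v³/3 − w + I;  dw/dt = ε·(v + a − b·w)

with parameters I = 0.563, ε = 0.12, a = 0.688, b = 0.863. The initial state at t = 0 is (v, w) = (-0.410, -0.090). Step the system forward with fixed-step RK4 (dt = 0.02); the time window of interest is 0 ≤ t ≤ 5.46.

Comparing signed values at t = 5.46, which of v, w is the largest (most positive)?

t=0.000: state=(-0.410, -0.090)
step 1 (dt=0.02): k1=(0.266, 0.043), k2=(0.268, 0.043), k3=(0.268, 0.043), k4=(0.270, 0.043); state += dt/6·(k1+2k2+2k3+k4)
t=0.020: state=(-0.405, -0.089)
t=0.040: state=(-0.399, -0.088)
t=0.060: state=(-0.394, -0.087)
continuing one RK4 step at a time; state shown every 10 steps (Δt=0.2):
t=0.200: state=(-0.353, -0.081)
t=0.400: state=(-0.287, -0.071)
t=0.600: state=(-0.211, -0.059)
t=0.800: state=(-0.121, -0.045)
t=1.000: state=(-0.014, -0.029)
t=1.200: state=(0.112, -0.011)
t=1.400: state=(0.261, 0.010)
t=1.600: state=(0.436, 0.034)
t=1.800: state=(0.635, 0.062)
t=2.000: state=(0.853, 0.095)
t=2.200: state=(1.075, 0.132)
t=2.400: state=(1.282, 0.174)
t=2.600: state=(1.457, 0.219)
t=2.800: state=(1.589, 0.268)
t=3.000: state=(1.678, 0.317)
t=3.200: state=(1.732, 0.368)
t=3.400: state=(1.759, 0.418)
t=3.600: state=(1.770, 0.468)
t=3.800: state=(1.768, 0.516)
t=4.000: state=(1.759, 0.564)
t=4.200: state=(1.746, 0.611)
t=4.400: state=(1.730, 0.656)
t=4.600: state=(1.711, 0.699)
t=4.800: state=(1.692, 0.742)
t=5.000: state=(1.671, 0.783)
t=5.200: state=(1.650, 0.823)
t=5.400: state=(1.628, 0.861)
t=5.460: state=(1.622, 0.872)
compare at T: v=1.622, w=0.872

largest component: v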